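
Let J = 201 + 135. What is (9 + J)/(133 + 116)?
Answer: 115/83 ≈ 1.3855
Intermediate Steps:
J = 336
(9 + J)/(133 + 116) = (9 + 336)/(133 + 116) = 345/249 = 345*(1/249) = 115/83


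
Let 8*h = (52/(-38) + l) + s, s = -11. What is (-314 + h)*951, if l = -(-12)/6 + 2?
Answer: -45540537/152 ≈ -2.9961e+5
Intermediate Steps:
l = 4 (l = -(-12)/6 + 2 = -3*(-⅔) + 2 = 2 + 2 = 4)
h = -159/152 (h = ((52/(-38) + 4) - 11)/8 = ((52*(-1/38) + 4) - 11)/8 = ((-26/19 + 4) - 11)/8 = (50/19 - 11)/8 = (⅛)*(-159/19) = -159/152 ≈ -1.0461)
(-314 + h)*951 = (-314 - 159/152)*951 = -47887/152*951 = -45540537/152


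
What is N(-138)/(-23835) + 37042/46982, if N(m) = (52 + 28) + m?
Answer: 442810513/559907985 ≈ 0.79086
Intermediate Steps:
N(m) = 80 + m
N(-138)/(-23835) + 37042/46982 = (80 - 138)/(-23835) + 37042/46982 = -58*(-1/23835) + 37042*(1/46982) = 58/23835 + 18521/23491 = 442810513/559907985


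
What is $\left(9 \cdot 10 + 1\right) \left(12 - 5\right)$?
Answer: $637$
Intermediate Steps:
$\left(9 \cdot 10 + 1\right) \left(12 - 5\right) = \left(90 + 1\right) \left(12 - 5\right) = 91 \cdot 7 = 637$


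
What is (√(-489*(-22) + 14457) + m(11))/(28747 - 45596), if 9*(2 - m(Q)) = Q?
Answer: -1/21663 - 41*√15/16849 ≈ -0.0094706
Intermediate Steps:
m(Q) = 2 - Q/9
(√(-489*(-22) + 14457) + m(11))/(28747 - 45596) = (√(-489*(-22) + 14457) + (2 - ⅑*11))/(28747 - 45596) = (√(10758 + 14457) + (2 - 11/9))/(-16849) = (√25215 + 7/9)*(-1/16849) = (41*√15 + 7/9)*(-1/16849) = (7/9 + 41*√15)*(-1/16849) = -1/21663 - 41*√15/16849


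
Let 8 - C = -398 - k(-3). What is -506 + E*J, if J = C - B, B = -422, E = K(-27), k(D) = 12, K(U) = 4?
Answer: 2854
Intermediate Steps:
E = 4
C = 418 (C = 8 - (-398 - 1*12) = 8 - (-398 - 12) = 8 - 1*(-410) = 8 + 410 = 418)
J = 840 (J = 418 - 1*(-422) = 418 + 422 = 840)
-506 + E*J = -506 + 4*840 = -506 + 3360 = 2854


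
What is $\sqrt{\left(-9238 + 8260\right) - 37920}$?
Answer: $3 i \sqrt{4322} \approx 197.23 i$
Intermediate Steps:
$\sqrt{\left(-9238 + 8260\right) - 37920} = \sqrt{-978 - 37920} = \sqrt{-38898} = 3 i \sqrt{4322}$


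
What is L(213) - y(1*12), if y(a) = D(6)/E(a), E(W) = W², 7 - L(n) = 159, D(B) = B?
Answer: -3649/24 ≈ -152.04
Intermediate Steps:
L(n) = -152 (L(n) = 7 - 1*159 = 7 - 159 = -152)
y(a) = 6/a² (y(a) = 6/(a²) = 6/a²)
L(213) - y(1*12) = -152 - 6/(1*12)² = -152 - 6/12² = -152 - 6/144 = -152 - 1*1/24 = -152 - 1/24 = -3649/24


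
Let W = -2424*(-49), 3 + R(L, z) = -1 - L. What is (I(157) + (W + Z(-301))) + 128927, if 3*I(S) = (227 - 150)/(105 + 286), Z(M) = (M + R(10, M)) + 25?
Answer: 290215526/1173 ≈ 2.4741e+5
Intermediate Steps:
R(L, z) = -4 - L (R(L, z) = -3 + (-1 - L) = -4 - L)
Z(M) = 11 + M (Z(M) = (M + (-4 - 1*10)) + 25 = (M + (-4 - 10)) + 25 = (M - 14) + 25 = (-14 + M) + 25 = 11 + M)
W = 118776
I(S) = 77/1173 (I(S) = ((227 - 150)/(105 + 286))/3 = (77/391)/3 = (77*(1/391))/3 = (1/3)*(77/391) = 77/1173)
(I(157) + (W + Z(-301))) + 128927 = (77/1173 + (118776 + (11 - 301))) + 128927 = (77/1173 + (118776 - 290)) + 128927 = (77/1173 + 118486) + 128927 = 138984155/1173 + 128927 = 290215526/1173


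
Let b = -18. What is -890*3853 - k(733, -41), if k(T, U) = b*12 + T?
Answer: -3429687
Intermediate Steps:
k(T, U) = -216 + T (k(T, U) = -18*12 + T = -216 + T)
-890*3853 - k(733, -41) = -890*3853 - (-216 + 733) = -3429170 - 1*517 = -3429170 - 517 = -3429687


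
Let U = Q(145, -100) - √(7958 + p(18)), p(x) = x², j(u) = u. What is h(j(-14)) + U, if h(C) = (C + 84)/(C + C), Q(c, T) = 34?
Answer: 63/2 - √8282 ≈ -59.505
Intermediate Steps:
h(C) = (84 + C)/(2*C) (h(C) = (84 + C)/((2*C)) = (84 + C)*(1/(2*C)) = (84 + C)/(2*C))
U = 34 - √8282 (U = 34 - √(7958 + 18²) = 34 - √(7958 + 324) = 34 - √8282 ≈ -57.005)
h(j(-14)) + U = (½)*(84 - 14)/(-14) + (34 - √8282) = (½)*(-1/14)*70 + (34 - √8282) = -5/2 + (34 - √8282) = 63/2 - √8282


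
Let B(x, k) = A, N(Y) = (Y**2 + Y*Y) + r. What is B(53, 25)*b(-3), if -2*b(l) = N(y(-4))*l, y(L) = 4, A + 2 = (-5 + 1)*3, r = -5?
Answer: -567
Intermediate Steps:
A = -14 (A = -2 + (-5 + 1)*3 = -2 - 4*3 = -2 - 12 = -14)
N(Y) = -5 + 2*Y**2 (N(Y) = (Y**2 + Y*Y) - 5 = (Y**2 + Y**2) - 5 = 2*Y**2 - 5 = -5 + 2*Y**2)
B(x, k) = -14
b(l) = -27*l/2 (b(l) = -(-5 + 2*4**2)*l/2 = -(-5 + 2*16)*l/2 = -(-5 + 32)*l/2 = -27*l/2)
B(53, 25)*b(-3) = -(-189)*(-3) = -14*81/2 = -567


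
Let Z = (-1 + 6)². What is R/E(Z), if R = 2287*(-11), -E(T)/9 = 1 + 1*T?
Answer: 25157/234 ≈ 107.51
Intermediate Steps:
Z = 25 (Z = 5² = 25)
E(T) = -9 - 9*T (E(T) = -9*(1 + 1*T) = -9*(1 + T) = -9 - 9*T)
R = -25157
R/E(Z) = -25157/(-9 - 9*25) = -25157/(-9 - 225) = -25157/(-234) = -25157*(-1/234) = 25157/234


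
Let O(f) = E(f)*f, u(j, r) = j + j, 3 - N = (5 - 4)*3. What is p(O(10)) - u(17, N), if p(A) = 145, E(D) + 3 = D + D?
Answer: 111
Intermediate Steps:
E(D) = -3 + 2*D (E(D) = -3 + (D + D) = -3 + 2*D)
N = 0 (N = 3 - (5 - 4)*3 = 3 - 3 = 0)
u(j, r) = 2*j
O(f) = f*(-3 + 2*f) (O(f) = (-3 + 2*f)*f = f*(-3 + 2*f))
p(O(10)) - u(17, N) = 145 - 2*17 = 145 - 1*34 = 145 - 34 = 111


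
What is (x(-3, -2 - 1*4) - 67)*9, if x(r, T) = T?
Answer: -657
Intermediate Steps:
(x(-3, -2 - 1*4) - 67)*9 = ((-2 - 1*4) - 67)*9 = ((-2 - 4) - 67)*9 = (-6 - 67)*9 = -73*9 = -657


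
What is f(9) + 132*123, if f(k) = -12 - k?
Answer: 16215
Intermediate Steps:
f(9) + 132*123 = (-12 - 1*9) + 132*123 = (-12 - 9) + 16236 = -21 + 16236 = 16215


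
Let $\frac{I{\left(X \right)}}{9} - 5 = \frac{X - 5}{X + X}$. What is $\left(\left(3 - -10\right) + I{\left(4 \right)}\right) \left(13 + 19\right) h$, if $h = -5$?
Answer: $-9100$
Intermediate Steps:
$I{\left(X \right)} = 45 + \frac{9 \left(-5 + X\right)}{2 X}$ ($I{\left(X \right)} = 45 + 9 \frac{X - 5}{X + X} = 45 + 9 \frac{-5 + X}{2 X} = 45 + \frac{9 \left(-5 + X\right)}{2 X}$)
$\left(\left(3 - -10\right) + I{\left(4 \right)}\right) \left(13 + 19\right) h = \left(\left(3 - -10\right) + \frac{9 \left(-5 + 11 \cdot 4\right)}{2 \cdot 4}\right) \left(13 + 19\right) \left(-5\right) = \left(\left(3 + 10\right) + \frac{9}{2} \cdot \frac{1}{4} \left(-5 + 44\right)\right) 32 \left(-5\right) = \left(13 + \frac{9}{2} \cdot \frac{1}{4} \cdot 39\right) 32 \left(-5\right) = \left(13 + \frac{351}{8}\right) 32 \left(-5\right) = \frac{455}{8} \cdot 32 \left(-5\right) = 1820 \left(-5\right) = -9100$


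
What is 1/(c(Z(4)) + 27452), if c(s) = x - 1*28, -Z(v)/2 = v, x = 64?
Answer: 1/27488 ≈ 3.6379e-5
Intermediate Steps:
Z(v) = -2*v
c(s) = 36 (c(s) = 64 - 1*28 = 64 - 28 = 36)
1/(c(Z(4)) + 27452) = 1/(36 + 27452) = 1/27488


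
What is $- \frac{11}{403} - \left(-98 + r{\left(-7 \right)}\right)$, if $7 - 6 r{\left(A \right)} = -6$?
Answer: $\frac{231659}{2418} \approx 95.806$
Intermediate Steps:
$r{\left(A \right)} = \frac{13}{6}$ ($r{\left(A \right)} = \frac{7}{6} - -1 = \frac{7}{6} + 1 = \frac{13}{6}$)
$- \frac{11}{403} - \left(-98 + r{\left(-7 \right)}\right) = - \frac{11}{403} + \left(98 - \frac{13}{6}\right) = \left(-11\right) \frac{1}{403} + \left(98 - \frac{13}{6}\right) = - \frac{11}{403} + \frac{575}{6} = \frac{231659}{2418}$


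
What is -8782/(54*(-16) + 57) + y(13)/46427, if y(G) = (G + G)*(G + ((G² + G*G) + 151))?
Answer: 418254878/37466589 ≈ 11.163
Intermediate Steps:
y(G) = 2*G*(151 + G + 2*G²) (y(G) = (2*G)*(G + ((G² + G²) + 151)) = (2*G)*(G + (2*G² + 151)) = (2*G)*(G + (151 + 2*G²)) = (2*G)*(151 + G + 2*G²) = 2*G*(151 + G + 2*G²))
-8782/(54*(-16) + 57) + y(13)/46427 = -8782/(54*(-16) + 57) + (2*13*(151 + 13 + 2*13²))/46427 = -8782/(-864 + 57) + (2*13*(151 + 13 + 2*169))*(1/46427) = -8782/(-807) + (2*13*(151 + 13 + 338))*(1/46427) = -8782*(-1/807) + (2*13*502)*(1/46427) = 8782/807 + 13052*(1/46427) = 8782/807 + 13052/46427 = 418254878/37466589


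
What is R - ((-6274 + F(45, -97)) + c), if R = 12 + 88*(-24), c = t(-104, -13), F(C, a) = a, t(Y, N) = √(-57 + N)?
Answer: 4271 - I*√70 ≈ 4271.0 - 8.3666*I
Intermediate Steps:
c = I*√70 (c = √(-57 - 13) = √(-70) = I*√70 ≈ 8.3666*I)
R = -2100 (R = 12 - 2112 = -2100)
R - ((-6274 + F(45, -97)) + c) = -2100 - ((-6274 - 97) + I*√70) = -2100 - (-6371 + I*√70) = -2100 + (6371 - I*√70) = 4271 - I*√70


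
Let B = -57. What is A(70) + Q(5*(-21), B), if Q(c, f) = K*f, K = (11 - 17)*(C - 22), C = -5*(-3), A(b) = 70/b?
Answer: -2393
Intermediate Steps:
C = 15
K = 42 (K = (11 - 17)*(15 - 22) = -6*(-7) = 42)
Q(c, f) = 42*f
A(70) + Q(5*(-21), B) = 70/70 + 42*(-57) = 70*(1/70) - 2394 = 1 - 2394 = -2393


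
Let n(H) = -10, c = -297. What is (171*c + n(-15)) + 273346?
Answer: 222549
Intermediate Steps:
(171*c + n(-15)) + 273346 = (171*(-297) - 10) + 273346 = (-50787 - 10) + 273346 = -50797 + 273346 = 222549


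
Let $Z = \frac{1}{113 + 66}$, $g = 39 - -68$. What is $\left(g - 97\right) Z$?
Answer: $\frac{10}{179} \approx 0.055866$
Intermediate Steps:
$g = 107$ ($g = 39 + 68 = 107$)
$Z = \frac{1}{179} \approx 0.0055866$
$\left(g - 97\right) Z = \left(107 - 97\right) \frac{1}{179} = 10 \cdot \frac{1}{179} = \frac{10}{179}$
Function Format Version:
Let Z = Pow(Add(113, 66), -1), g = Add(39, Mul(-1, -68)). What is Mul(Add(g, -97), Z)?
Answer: Rational(10, 179) ≈ 0.055866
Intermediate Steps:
g = 107 (g = Add(39, 68) = 107)
Z = Rational(1, 179) (Z = Pow(179, -1) = Rational(1, 179) ≈ 0.0055866)
Mul(Add(g, -97), Z) = Mul(Add(107, -97), Rational(1, 179)) = Mul(10, Rational(1, 179)) = Rational(10, 179)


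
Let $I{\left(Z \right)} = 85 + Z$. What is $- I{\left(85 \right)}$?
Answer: $-170$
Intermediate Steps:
$- I{\left(85 \right)} = - (85 + 85) = \left(-1\right) 170 = -170$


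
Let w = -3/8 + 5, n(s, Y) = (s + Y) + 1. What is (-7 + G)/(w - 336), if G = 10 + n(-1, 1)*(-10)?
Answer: 56/2651 ≈ 0.021124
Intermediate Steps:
n(s, Y) = 1 + Y + s (n(s, Y) = (Y + s) + 1 = 1 + Y + s)
G = 0 (G = 10 + (1 + 1 - 1)*(-10) = 10 + 1*(-10) = 10 - 10 = 0)
w = 37/8 (w = -3*1/8 + 5 = -3/8 + 5 = 37/8 ≈ 4.6250)
(-7 + G)/(w - 336) = (-7 + 0)/(37/8 - 336) = -7/(-2651/8) = -7*(-8/2651) = 56/2651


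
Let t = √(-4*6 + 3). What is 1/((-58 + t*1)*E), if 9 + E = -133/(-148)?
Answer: 8584/4058615 + 148*I*√21/4058615 ≈ 0.002115 + 0.00016711*I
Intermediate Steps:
t = I*√21 (t = √(-24 + 3) = √(-21) = I*√21 ≈ 4.5826*I)
E = -1199/148 (E = -9 - 133/(-148) = -9 - 133*(-1/148) = -9 + 133/148 = -1199/148 ≈ -8.1013)
1/((-58 + t*1)*E) = 1/((-58 + (I*√21)*1)*(-1199/148)) = 1/((-58 + I*√21)*(-1199/148)) = 1/(34771/74 - 1199*I*√21/148)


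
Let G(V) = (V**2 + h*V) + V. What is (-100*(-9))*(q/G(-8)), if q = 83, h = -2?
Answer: 2075/2 ≈ 1037.5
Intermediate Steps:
G(V) = V**2 - V (G(V) = (V**2 - 2*V) + V = V**2 - V)
(-100*(-9))*(q/G(-8)) = (-100*(-9))*(83/((-8*(-1 - 8)))) = 900*(83/((-8*(-9)))) = 900*(83/72) = 2075/2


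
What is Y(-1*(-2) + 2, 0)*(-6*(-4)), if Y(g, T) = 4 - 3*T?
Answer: 96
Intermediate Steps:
Y(-1*(-2) + 2, 0)*(-6*(-4)) = (4 - 3*0)*(-6*(-4)) = (4 + 0)*24 = 4*24 = 96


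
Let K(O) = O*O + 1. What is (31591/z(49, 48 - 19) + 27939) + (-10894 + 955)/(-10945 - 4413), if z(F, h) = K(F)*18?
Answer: 9276463716707/332009244 ≈ 27940.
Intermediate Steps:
K(O) = 1 + O**2 (K(O) = O**2 + 1 = 1 + O**2)
z(F, h) = 18 + 18*F**2 (z(F, h) = (1 + F**2)*18 = 18 + 18*F**2)
(31591/z(49, 48 - 19) + 27939) + (-10894 + 955)/(-10945 - 4413) = (31591/(18 + 18*49**2) + 27939) + (-10894 + 955)/(-10945 - 4413) = (31591/(18 + 18*2401) + 27939) - 9939/(-15358) = (31591/(18 + 43218) + 27939) - 9939*(-1/15358) = (31591/43236 + 27939) + 9939/15358 = 1208002195/43236 + 9939/15358 = 9276463716707/332009244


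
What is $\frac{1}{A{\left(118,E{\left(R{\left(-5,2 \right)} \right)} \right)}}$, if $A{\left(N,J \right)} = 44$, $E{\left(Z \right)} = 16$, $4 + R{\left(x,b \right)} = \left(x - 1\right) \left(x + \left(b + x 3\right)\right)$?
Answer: $\frac{1}{44} \approx 0.022727$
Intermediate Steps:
$R{\left(x,b \right)} = -4 + \left(-1 + x\right) \left(b + 4 x\right)$ ($R{\left(x,b \right)} = -4 + \left(x - 1\right) \left(x + \left(b + x 3\right)\right) = -4 + \left(-1 + x\right) \left(x + \left(b + 3 x\right)\right) = -4 + \left(-1 + x\right) \left(b + 4 x\right)$)
$\frac{1}{A{\left(118,E{\left(R{\left(-5,2 \right)} \right)} \right)}} = \frac{1}{44}$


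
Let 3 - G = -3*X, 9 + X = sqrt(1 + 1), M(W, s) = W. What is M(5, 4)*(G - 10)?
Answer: -170 + 15*sqrt(2) ≈ -148.79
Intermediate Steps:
X = -9 + sqrt(2) (X = -9 + sqrt(1 + 1) = -9 + sqrt(2) ≈ -7.5858)
G = -24 + 3*sqrt(2) (G = 3 - (-3)*(-9 + sqrt(2)) = 3 - (27 - 3*sqrt(2)) = 3 + (-27 + 3*sqrt(2)) = -24 + 3*sqrt(2) ≈ -19.757)
M(5, 4)*(G - 10) = 5*((-24 + 3*sqrt(2)) - 10) = 5*(-34 + 3*sqrt(2)) = -170 + 15*sqrt(2)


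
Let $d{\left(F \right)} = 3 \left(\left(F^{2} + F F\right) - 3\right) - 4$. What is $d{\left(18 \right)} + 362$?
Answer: $2293$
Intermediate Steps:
$d{\left(F \right)} = -13 + 6 F^{2}$ ($d{\left(F \right)} = 3 \left(\left(F^{2} + F^{2}\right) - 3\right) - 4 = 3 \left(2 F^{2} - 3\right) - 4 = 3 \left(-3 + 2 F^{2}\right) - 4 = \left(-9 + 6 F^{2}\right) - 4 = -13 + 6 F^{2}$)
$d{\left(18 \right)} + 362 = \left(-13 + 6 \cdot 18^{2}\right) + 362 = \left(-13 + 6 \cdot 324\right) + 362 = \left(-13 + 1944\right) + 362 = 1931 + 362 = 2293$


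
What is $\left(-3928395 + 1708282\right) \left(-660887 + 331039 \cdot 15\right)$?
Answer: $-9556915990874$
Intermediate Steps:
$\left(-3928395 + 1708282\right) \left(-660887 + 331039 \cdot 15\right) = - 2220113 \left(-660887 + 4965585\right) = \left(-2220113\right) 4304698 = -9556915990874$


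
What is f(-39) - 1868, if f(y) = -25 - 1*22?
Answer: -1915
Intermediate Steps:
f(y) = -47 (f(y) = -25 - 22 = -47)
f(-39) - 1868 = -47 - 1868 = -1915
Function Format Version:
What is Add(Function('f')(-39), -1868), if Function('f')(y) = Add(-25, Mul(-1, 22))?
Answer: -1915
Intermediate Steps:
Function('f')(y) = -47 (Function('f')(y) = Add(-25, -22) = -47)
Add(Function('f')(-39), -1868) = Add(-47, -1868) = -1915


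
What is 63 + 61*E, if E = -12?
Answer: -669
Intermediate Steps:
63 + 61*E = 63 + 61*(-12) = 63 - 732 = -669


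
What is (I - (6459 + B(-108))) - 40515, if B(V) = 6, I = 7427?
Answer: -39553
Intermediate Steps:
(I - (6459 + B(-108))) - 40515 = (7427 - (6459 + 6)) - 40515 = (7427 - 1*6465) - 40515 = (7427 - 6465) - 40515 = 962 - 40515 = -39553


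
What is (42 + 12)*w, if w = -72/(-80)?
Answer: 243/5 ≈ 48.600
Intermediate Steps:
w = 9/10 (w = -72*(-1/80) = 9/10 ≈ 0.90000)
(42 + 12)*w = (42 + 12)*(9/10) = 54*(9/10) = 243/5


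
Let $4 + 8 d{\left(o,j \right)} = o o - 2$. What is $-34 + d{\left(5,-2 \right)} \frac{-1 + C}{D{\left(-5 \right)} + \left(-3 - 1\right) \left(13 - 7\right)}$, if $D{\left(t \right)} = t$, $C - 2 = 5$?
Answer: $- \frac{4001}{116} \approx -34.491$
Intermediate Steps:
$C = 7$ ($C = 2 + 5 = 7$)
$d{\left(o,j \right)} = - \frac{3}{4} + \frac{o^{2}}{8}$ ($d{\left(o,j \right)} = - \frac{1}{2} + \frac{o o - 2}{8} = - \frac{1}{2} + \frac{o^{2} - 2}{8} = - \frac{1}{2} + \frac{-2 + o^{2}}{8} = - \frac{1}{2} + \left(- \frac{1}{4} + \frac{o^{2}}{8}\right) = - \frac{3}{4} + \frac{o^{2}}{8}$)
$-34 + d{\left(5,-2 \right)} \frac{-1 + C}{D{\left(-5 \right)} + \left(-3 - 1\right) \left(13 - 7\right)} = -34 + \left(- \frac{3}{4} + \frac{5^{2}}{8}\right) \frac{-1 + 7}{-5 + \left(-3 - 1\right) \left(13 - 7\right)} = -34 + \left(- \frac{3}{4} + \frac{1}{8} \cdot 25\right) \frac{6}{-5 - 24} = -34 + \left(- \frac{3}{4} + \frac{25}{8}\right) \frac{6}{-5 - 24} = -34 + \frac{19 \frac{6}{-29}}{8} = -34 + \frac{19 \cdot 6 \left(- \frac{1}{29}\right)}{8} = -34 + \frac{19}{8} \left(- \frac{6}{29}\right) = -34 - \frac{57}{116} = - \frac{4001}{116}$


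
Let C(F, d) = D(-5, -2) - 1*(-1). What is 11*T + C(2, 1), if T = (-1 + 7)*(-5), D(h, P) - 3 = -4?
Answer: -330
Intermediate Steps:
D(h, P) = -1 (D(h, P) = 3 - 4 = -1)
C(F, d) = 0 (C(F, d) = -1 - 1*(-1) = -1 + 1 = 0)
T = -30 (T = 6*(-5) = -30)
11*T + C(2, 1) = 11*(-30) + 0 = -330 + 0 = -330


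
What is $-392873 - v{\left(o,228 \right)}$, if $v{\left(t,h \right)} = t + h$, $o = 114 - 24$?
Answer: $-393191$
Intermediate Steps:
$o = 90$
$v{\left(t,h \right)} = h + t$
$-392873 - v{\left(o,228 \right)} = -392873 - \left(228 + 90\right) = -392873 - 318 = -393191$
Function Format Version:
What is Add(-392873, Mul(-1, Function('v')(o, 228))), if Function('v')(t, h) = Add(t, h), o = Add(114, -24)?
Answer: -393191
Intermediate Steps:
o = 90
Function('v')(t, h) = Add(h, t)
Add(-392873, Mul(-1, Function('v')(o, 228))) = Add(-392873, Mul(-1, Add(228, 90))) = Add(-392873, Mul(-1, 318)) = Add(-392873, -318) = -393191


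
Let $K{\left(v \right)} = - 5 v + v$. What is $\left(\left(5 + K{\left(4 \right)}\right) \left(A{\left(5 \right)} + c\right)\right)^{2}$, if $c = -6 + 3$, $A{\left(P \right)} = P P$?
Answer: $58564$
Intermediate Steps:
$K{\left(v \right)} = - 4 v$
$A{\left(P \right)} = P^{2}$
$c = -3$
$\left(\left(5 + K{\left(4 \right)}\right) \left(A{\left(5 \right)} + c\right)\right)^{2} = \left(\left(5 - 16\right) \left(5^{2} - 3\right)\right)^{2} = \left(\left(5 - 16\right) \left(25 - 3\right)\right)^{2} = \left(\left(-11\right) 22\right)^{2} = \left(-242\right)^{2} = 58564$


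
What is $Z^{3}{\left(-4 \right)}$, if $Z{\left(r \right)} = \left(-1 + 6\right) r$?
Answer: $-8000$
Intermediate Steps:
$Z{\left(r \right)} = 5 r$
$Z^{3}{\left(-4 \right)} = \left(5 \left(-4\right)\right)^{3} = \left(-20\right)^{3} = -8000$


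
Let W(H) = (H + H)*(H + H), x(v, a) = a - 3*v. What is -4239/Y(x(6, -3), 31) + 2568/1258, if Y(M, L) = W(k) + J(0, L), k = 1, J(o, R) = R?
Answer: -2621391/22015 ≈ -119.07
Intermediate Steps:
W(H) = 4*H² (W(H) = (2*H)*(2*H) = 4*H²)
Y(M, L) = 4 + L (Y(M, L) = 4*1² + L = 4*1 + L = 4 + L)
-4239/Y(x(6, -3), 31) + 2568/1258 = -4239/(4 + 31) + 2568/1258 = -4239/35 + 2568*(1/1258) = -4239*1/35 + 1284/629 = -4239/35 + 1284/629 = -2621391/22015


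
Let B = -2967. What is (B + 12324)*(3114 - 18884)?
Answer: -147559890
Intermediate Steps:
(B + 12324)*(3114 - 18884) = (-2967 + 12324)*(3114 - 18884) = 9357*(-15770) = -147559890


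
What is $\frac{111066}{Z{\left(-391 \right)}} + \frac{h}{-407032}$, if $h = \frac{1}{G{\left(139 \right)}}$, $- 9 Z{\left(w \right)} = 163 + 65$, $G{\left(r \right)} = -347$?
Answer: $- \frac{11765230043129}{2683561976} \approx -4384.2$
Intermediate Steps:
$Z{\left(w \right)} = - \frac{76}{3}$ ($Z{\left(w \right)} = - \frac{163 + 65}{9} = \left(- \frac{1}{9}\right) 228 = - \frac{76}{3}$)
$h = - \frac{1}{347}$ ($h = \frac{1}{-347} = - \frac{1}{347} \approx -0.0028818$)
$\frac{111066}{Z{\left(-391 \right)}} + \frac{h}{-407032} = \frac{111066}{- \frac{76}{3}} - \frac{1}{347 \left(-407032\right)} = 111066 \left(- \frac{3}{76}\right) - - \frac{1}{141240104} = - \frac{166599}{38} + \frac{1}{141240104} = - \frac{11765230043129}{2683561976}$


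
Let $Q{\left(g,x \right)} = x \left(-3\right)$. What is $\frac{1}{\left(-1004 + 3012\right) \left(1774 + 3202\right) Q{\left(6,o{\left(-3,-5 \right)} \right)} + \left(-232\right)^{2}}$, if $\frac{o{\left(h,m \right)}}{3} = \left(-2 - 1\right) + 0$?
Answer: $\frac{1}{269832640} \approx 3.706 \cdot 10^{-9}$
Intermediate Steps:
$o{\left(h,m \right)} = -9$ ($o{\left(h,m \right)} = 3 \left(\left(-2 - 1\right) + 0\right) = 3 \left(-3 + 0\right) = 3 \left(-3\right) = -9$)
$Q{\left(g,x \right)} = - 3 x$
$\frac{1}{\left(-1004 + 3012\right) \left(1774 + 3202\right) Q{\left(6,o{\left(-3,-5 \right)} \right)} + \left(-232\right)^{2}} = \frac{1}{\left(-1004 + 3012\right) \left(1774 + 3202\right) \left(\left(-3\right) \left(-9\right)\right) + \left(-232\right)^{2}} = \frac{1}{2008 \cdot 4976 \cdot 27 + 53824} = \frac{1}{9991808 \cdot 27 + 53824} = \frac{1}{269778816 + 53824} = \frac{1}{269832640}$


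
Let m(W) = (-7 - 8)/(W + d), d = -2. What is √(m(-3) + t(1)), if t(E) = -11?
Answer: 2*I*√2 ≈ 2.8284*I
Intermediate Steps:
m(W) = -15/(-2 + W) (m(W) = (-7 - 8)/(W - 2) = -15/(-2 + W))
√(m(-3) + t(1)) = √(-15/(-2 - 3) - 11) = √(-15/(-5) - 11) = √(-15*(-⅕) - 11) = √(3 - 11) = √(-8) = 2*I*√2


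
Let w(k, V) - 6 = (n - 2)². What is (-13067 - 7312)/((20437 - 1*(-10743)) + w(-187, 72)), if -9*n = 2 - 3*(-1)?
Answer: -1650699/2526595 ≈ -0.65333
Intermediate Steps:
n = -5/9 (n = -(2 - 3*(-1))/9 = -(2 + 3)/9 = -⅑*5 = -5/9 ≈ -0.55556)
w(k, V) = 1015/81 (w(k, V) = 6 + (-5/9 - 2)² = 6 + (-23/9)² = 6 + 529/81 = 1015/81)
(-13067 - 7312)/((20437 - 1*(-10743)) + w(-187, 72)) = (-13067 - 7312)/((20437 - 1*(-10743)) + 1015/81) = -20379/((20437 + 10743) + 1015/81) = -20379/(31180 + 1015/81) = -20379/2526595/81 = -20379*81/2526595 = -1650699/2526595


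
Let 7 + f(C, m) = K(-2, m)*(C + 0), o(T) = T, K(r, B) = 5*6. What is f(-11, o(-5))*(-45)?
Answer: 15165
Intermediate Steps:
K(r, B) = 30
f(C, m) = -7 + 30*C (f(C, m) = -7 + 30*(C + 0) = -7 + 30*C)
f(-11, o(-5))*(-45) = (-7 + 30*(-11))*(-45) = (-7 - 330)*(-45) = -337*(-45) = 15165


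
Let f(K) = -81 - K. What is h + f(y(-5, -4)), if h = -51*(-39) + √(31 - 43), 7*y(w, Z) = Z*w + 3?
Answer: 13333/7 + 2*I*√3 ≈ 1904.7 + 3.4641*I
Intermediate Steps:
y(w, Z) = 3/7 + Z*w/7 (y(w, Z) = (Z*w + 3)/7 = (3 + Z*w)/7 = 3/7 + Z*w/7)
h = 1989 + 2*I*√3 (h = 1989 + √(-12) = 1989 + 2*I*√3 ≈ 1989.0 + 3.4641*I)
h + f(y(-5, -4)) = (1989 + 2*I*√3) + (-81 - (3/7 + (⅐)*(-4)*(-5))) = (1989 + 2*I*√3) + (-81 - (3/7 + 20/7)) = (1989 + 2*I*√3) + (-81 - 1*23/7) = (1989 + 2*I*√3) + (-81 - 23/7) = (1989 + 2*I*√3) - 590/7 = 13333/7 + 2*I*√3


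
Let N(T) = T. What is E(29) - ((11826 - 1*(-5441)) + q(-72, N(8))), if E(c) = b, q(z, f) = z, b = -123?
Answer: -17318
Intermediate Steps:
E(c) = -123
E(29) - ((11826 - 1*(-5441)) + q(-72, N(8))) = -123 - ((11826 - 1*(-5441)) - 72) = -123 - ((11826 + 5441) - 72) = -123 - (17267 - 72) = -123 - 1*17195 = -123 - 17195 = -17318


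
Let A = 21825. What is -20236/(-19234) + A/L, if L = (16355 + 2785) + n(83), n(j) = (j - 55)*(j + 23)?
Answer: 433579769/212612636 ≈ 2.0393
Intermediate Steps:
n(j) = (-55 + j)*(23 + j)
L = 22108 (L = (16355 + 2785) + (-1265 + 83² - 32*83) = 19140 + (-1265 + 6889 - 2656) = 19140 + 2968 = 22108)
-20236/(-19234) + A/L = -20236/(-19234) + 21825/22108 = -20236*(-1/19234) + 21825*(1/22108) = 10118/9617 + 21825/22108 = 433579769/212612636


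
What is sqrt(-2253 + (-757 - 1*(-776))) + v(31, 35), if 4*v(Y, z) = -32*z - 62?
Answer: -591/2 + I*sqrt(2234) ≈ -295.5 + 47.265*I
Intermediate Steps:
v(Y, z) = -31/2 - 8*z (v(Y, z) = (-32*z - 62)/4 = (-62 - 32*z)/4 = -31/2 - 8*z)
sqrt(-2253 + (-757 - 1*(-776))) + v(31, 35) = sqrt(-2253 + (-757 - 1*(-776))) + (-31/2 - 8*35) = sqrt(-2253 + (-757 + 776)) + (-31/2 - 280) = sqrt(-2253 + 19) - 591/2 = sqrt(-2234) - 591/2 = I*sqrt(2234) - 591/2 = -591/2 + I*sqrt(2234)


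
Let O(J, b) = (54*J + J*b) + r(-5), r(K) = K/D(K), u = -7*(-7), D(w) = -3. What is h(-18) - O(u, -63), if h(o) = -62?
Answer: 1132/3 ≈ 377.33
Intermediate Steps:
u = 49
r(K) = -K/3 (r(K) = K/(-3) = K*(-⅓) = -K/3)
O(J, b) = 5/3 + 54*J + J*b (O(J, b) = (54*J + J*b) - ⅓*(-5) = (54*J + J*b) + 5/3 = 5/3 + 54*J + J*b)
h(-18) - O(u, -63) = -62 - (5/3 + 54*49 + 49*(-63)) = -62 - (5/3 + 2646 - 3087) = -62 - 1*(-1318/3) = -62 + 1318/3 = 1132/3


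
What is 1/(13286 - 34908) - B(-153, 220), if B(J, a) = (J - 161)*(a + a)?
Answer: 2987295519/21622 ≈ 1.3816e+5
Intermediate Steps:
B(J, a) = 2*a*(-161 + J) (B(J, a) = (-161 + J)*(2*a) = 2*a*(-161 + J))
1/(13286 - 34908) - B(-153, 220) = 1/(13286 - 34908) - 2*220*(-161 - 153) = 1/(-21622) - 2*220*(-314) = -1/21622 - 1*(-138160) = -1/21622 + 138160 = 2987295519/21622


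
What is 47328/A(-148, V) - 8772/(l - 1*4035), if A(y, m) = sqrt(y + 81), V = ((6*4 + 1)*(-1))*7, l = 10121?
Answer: -258/179 - 47328*I*sqrt(67)/67 ≈ -1.4413 - 5782.0*I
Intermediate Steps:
V = -175 (V = ((24 + 1)*(-1))*7 = (25*(-1))*7 = -25*7 = -175)
A(y, m) = sqrt(81 + y)
47328/A(-148, V) - 8772/(l - 1*4035) = 47328/(sqrt(81 - 148)) - 8772/(10121 - 1*4035) = 47328/(sqrt(-67)) - 8772/(10121 - 4035) = 47328/((I*sqrt(67))) - 8772/6086 = 47328*(-I*sqrt(67)/67) - 8772*1/6086 = -47328*I*sqrt(67)/67 - 258/179 = -258/179 - 47328*I*sqrt(67)/67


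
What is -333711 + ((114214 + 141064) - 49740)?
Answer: -128173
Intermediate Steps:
-333711 + ((114214 + 141064) - 49740) = -333711 + (255278 - 49740) = -333711 + 205538 = -128173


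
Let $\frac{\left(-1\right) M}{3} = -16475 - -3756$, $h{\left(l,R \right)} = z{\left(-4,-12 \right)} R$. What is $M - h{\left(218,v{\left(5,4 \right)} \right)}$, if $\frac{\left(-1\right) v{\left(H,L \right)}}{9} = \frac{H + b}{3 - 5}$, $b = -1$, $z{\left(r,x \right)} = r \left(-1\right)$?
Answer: $38085$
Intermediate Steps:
$z{\left(r,x \right)} = - r$
$v{\left(H,L \right)} = - \frac{9}{2} + \frac{9 H}{2}$ ($v{\left(H,L \right)} = - 9 \frac{H - 1}{3 - 5} = - 9 \frac{-1 + H}{-2} = - 9 \left(-1 + H\right) \left(- \frac{1}{2}\right) = - 9 \left(\frac{1}{2} - \frac{H}{2}\right) = - \frac{9}{2} + \frac{9 H}{2}$)
$h{\left(l,R \right)} = 4 R$ ($h{\left(l,R \right)} = \left(-1\right) \left(-4\right) R = 4 R$)
$M = 38157$ ($M = - 3 \left(-16475 - -3756\right) = - 3 \left(-16475 + 3756\right) = \left(-3\right) \left(-12719\right) = 38157$)
$M - h{\left(218,v{\left(5,4 \right)} \right)} = 38157 - 4 \left(- \frac{9}{2} + \frac{9}{2} \cdot 5\right) = 38157 - 4 \left(- \frac{9}{2} + \frac{45}{2}\right) = 38157 - 4 \cdot 18 = 38157 - 72 = 38085$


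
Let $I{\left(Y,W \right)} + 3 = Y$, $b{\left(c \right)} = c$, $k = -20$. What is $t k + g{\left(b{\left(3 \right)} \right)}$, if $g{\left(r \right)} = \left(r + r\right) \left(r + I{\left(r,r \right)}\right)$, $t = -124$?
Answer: $2498$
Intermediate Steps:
$I{\left(Y,W \right)} = -3 + Y$
$g{\left(r \right)} = 2 r \left(-3 + 2 r\right)$ ($g{\left(r \right)} = \left(r + r\right) \left(r + \left(-3 + r\right)\right) = 2 r \left(-3 + 2 r\right)$)
$t k + g{\left(b{\left(3 \right)} \right)} = \left(-124\right) \left(-20\right) + 2 \cdot 3 \left(-3 + 2 \cdot 3\right) = 2480 + 2 \cdot 3 \left(-3 + 6\right) = 2480 + 2 \cdot 3 \cdot 3 = 2480 + 18 = 2498$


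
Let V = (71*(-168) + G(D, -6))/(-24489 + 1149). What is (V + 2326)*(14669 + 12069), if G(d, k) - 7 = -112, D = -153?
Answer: 241982790379/3890 ≈ 6.2206e+7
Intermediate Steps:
G(d, k) = -105 (G(d, k) = 7 - 112 = -105)
V = 4011/7780 (V = (71*(-168) - 105)/(-24489 + 1149) = (-11928 - 105)/(-23340) = -12033*(-1/23340) = 4011/7780 ≈ 0.51555)
(V + 2326)*(14669 + 12069) = (4011/7780 + 2326)*(14669 + 12069) = (18100291/7780)*26738 = 241982790379/3890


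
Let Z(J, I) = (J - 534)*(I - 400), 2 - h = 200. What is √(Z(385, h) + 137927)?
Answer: √227029 ≈ 476.48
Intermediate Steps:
h = -198 (h = 2 - 1*200 = 2 - 200 = -198)
Z(J, I) = (-534 + J)*(-400 + I)
√(Z(385, h) + 137927) = √((213600 - 534*(-198) - 400*385 - 198*385) + 137927) = √((213600 + 105732 - 154000 - 76230) + 137927) = √(89102 + 137927) = √227029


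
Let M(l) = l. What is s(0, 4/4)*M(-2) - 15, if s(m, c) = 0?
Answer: -15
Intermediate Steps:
s(0, 4/4)*M(-2) - 15 = 0*(-2) - 15 = 0 - 15 = -15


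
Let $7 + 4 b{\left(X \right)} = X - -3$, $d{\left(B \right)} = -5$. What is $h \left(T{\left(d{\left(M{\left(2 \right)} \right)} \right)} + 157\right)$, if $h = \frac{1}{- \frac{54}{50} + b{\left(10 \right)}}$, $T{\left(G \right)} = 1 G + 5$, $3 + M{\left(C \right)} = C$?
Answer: $\frac{7850}{21} \approx 373.81$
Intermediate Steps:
$M{\left(C \right)} = -3 + C$
$b{\left(X \right)} = -1 + \frac{X}{4}$ ($b{\left(X \right)} = - \frac{7}{4} + \frac{X - -3}{4} = - \frac{7}{4} + \frac{X + 3}{4} = - \frac{7}{4} + \frac{3 + X}{4} = - \frac{7}{4} + \left(\frac{3}{4} + \frac{X}{4}\right) = -1 + \frac{X}{4}$)
$T{\left(G \right)} = 5 + G$ ($T{\left(G \right)} = G + 5 = 5 + G$)
$h = \frac{50}{21}$ ($h = \frac{1}{- \frac{54}{50} + \left(-1 + \frac{1}{4} \cdot 10\right)} = \frac{1}{\left(-54\right) \frac{1}{50} + \left(-1 + \frac{5}{2}\right)} = \frac{1}{- \frac{27}{25} + \frac{3}{2}} = \frac{1}{\frac{21}{50}} = \frac{50}{21} \approx 2.381$)
$h \left(T{\left(d{\left(M{\left(2 \right)} \right)} \right)} + 157\right) = \frac{50 \left(\left(5 - 5\right) + 157\right)}{21} = \frac{50 \left(0 + 157\right)}{21} = \frac{50}{21} \cdot 157 = \frac{7850}{21}$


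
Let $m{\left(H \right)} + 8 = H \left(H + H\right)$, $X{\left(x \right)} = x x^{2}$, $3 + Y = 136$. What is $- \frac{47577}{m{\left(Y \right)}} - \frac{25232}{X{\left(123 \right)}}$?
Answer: $- \frac{3312108337}{2437735770} \approx -1.3587$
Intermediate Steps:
$Y = 133$ ($Y = -3 + 136 = 133$)
$X{\left(x \right)} = x^{3}$
$m{\left(H \right)} = -8 + 2 H^{2}$ ($m{\left(H \right)} = -8 + H \left(H + H\right) = -8 + H 2 H = -8 + 2 H^{2}$)
$- \frac{47577}{m{\left(Y \right)}} - \frac{25232}{X{\left(123 \right)}} = - \frac{47577}{-8 + 2 \cdot 133^{2}} - \frac{25232}{123^{3}} = - \frac{47577}{-8 + 2 \cdot 17689} - \frac{25232}{1860867} = - \frac{47577}{-8 + 35378} - \frac{25232}{1860867} = - \frac{47577}{35370} - \frac{25232}{1860867} = \left(-47577\right) \frac{1}{35370} - \frac{25232}{1860867} = - \frac{15859}{11790} - \frac{25232}{1860867} = - \frac{3312108337}{2437735770}$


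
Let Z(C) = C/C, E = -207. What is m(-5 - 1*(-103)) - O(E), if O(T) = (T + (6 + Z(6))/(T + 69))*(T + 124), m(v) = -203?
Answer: -2399573/138 ≈ -17388.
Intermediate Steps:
Z(C) = 1
O(T) = (124 + T)*(T + 7/(69 + T)) (O(T) = (T + (6 + 1)/(T + 69))*(T + 124) = (T + 7/(69 + T))*(124 + T) = (124 + T)*(T + 7/(69 + T)))
m(-5 - 1*(-103)) - O(E) = -203 - (868 + (-207)³ + 193*(-207)² + 8563*(-207))/(69 - 207) = -203 - (868 - 8869743 + 193*42849 - 1772541)/(-138) = -203 - (-1)*(868 - 8869743 + 8269857 - 1772541)/138 = -203 - (-1)*(-2371559)/138 = -203 - 1*2371559/138 = -203 - 2371559/138 = -2399573/138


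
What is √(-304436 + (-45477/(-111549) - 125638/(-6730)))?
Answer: 2*I*√3300354494032976065/6585305 ≈ 551.74*I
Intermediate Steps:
√(-304436 + (-45477/(-111549) - 125638/(-6730))) = √(-304436 + (-45477*(-1/111549) - 125638*(-1/6730))) = √(-304436 + (15159/37183 + 62819/3365)) = √(-304436 + 2386808912/125120795) = √(-38088887537708/125120795) = 2*I*√3300354494032976065/6585305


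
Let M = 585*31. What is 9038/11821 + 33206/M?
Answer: 556432256/214373835 ≈ 2.5956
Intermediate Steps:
M = 18135
9038/11821 + 33206/M = 9038/11821 + 33206/18135 = 556432256/214373835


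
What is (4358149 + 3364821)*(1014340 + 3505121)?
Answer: 34903661719170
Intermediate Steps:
(4358149 + 3364821)*(1014340 + 3505121) = 7722970*4519461 = 34903661719170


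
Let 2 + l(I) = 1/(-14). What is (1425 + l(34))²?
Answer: 396846241/196 ≈ 2.0247e+6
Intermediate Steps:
l(I) = -29/14 (l(I) = -2 + 1/(-14) = -2 - 1/14 = -29/14)
(1425 + l(34))² = (1425 - 29/14)² = (19921/14)² = 396846241/196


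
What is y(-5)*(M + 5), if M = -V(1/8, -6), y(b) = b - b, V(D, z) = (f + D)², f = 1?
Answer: 0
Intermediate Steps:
V(D, z) = (1 + D)²
y(b) = 0
M = -81/64 (M = -(1 + 1/8)² = -(1 + ⅛)² = -(9/8)² = -1*81/64 = -81/64 ≈ -1.2656)
y(-5)*(M + 5) = 0*(-81/64 + 5) = 0*(239/64) = 0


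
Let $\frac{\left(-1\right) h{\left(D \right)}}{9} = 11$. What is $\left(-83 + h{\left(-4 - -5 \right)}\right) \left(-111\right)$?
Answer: $20202$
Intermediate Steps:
$h{\left(D \right)} = -99$ ($h{\left(D \right)} = \left(-9\right) 11 = -99$)
$\left(-83 + h{\left(-4 - -5 \right)}\right) \left(-111\right) = \left(-83 - 99\right) \left(-111\right) = \left(-182\right) \left(-111\right) = 20202$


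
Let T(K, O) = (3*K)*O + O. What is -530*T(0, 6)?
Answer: -3180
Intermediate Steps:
T(K, O) = O + 3*K*O (T(K, O) = 3*K*O + O = O + 3*K*O)
-530*T(0, 6) = -3180*(1 + 3*0) = -3180*(1 + 0) = -3180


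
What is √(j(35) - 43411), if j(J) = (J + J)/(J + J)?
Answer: I*√43410 ≈ 208.35*I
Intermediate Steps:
j(J) = 1 (j(J) = (2*J)/((2*J)) = (2*J)*(1/(2*J)) = 1)
√(j(35) - 43411) = √(1 - 43411) = √(-43410) = I*√43410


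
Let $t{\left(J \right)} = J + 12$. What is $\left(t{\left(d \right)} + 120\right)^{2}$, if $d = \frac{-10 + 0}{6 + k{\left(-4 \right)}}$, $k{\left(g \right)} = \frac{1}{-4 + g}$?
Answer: $\frac{37503376}{2209} \approx 16978.0$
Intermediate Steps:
$d = - \frac{80}{47}$ ($d = \frac{-10 + 0}{6 + \frac{1}{-4 - 4}} = - \frac{10}{6 + \frac{1}{-8}} = - \frac{10}{6 - \frac{1}{8}} = - \frac{10}{\frac{47}{8}} = \left(-10\right) \frac{8}{47} = - \frac{80}{47} \approx -1.7021$)
$t{\left(J \right)} = 12 + J$
$\left(t{\left(d \right)} + 120\right)^{2} = \left(\left(12 - \frac{80}{47}\right) + 120\right)^{2} = \left(\frac{484}{47} + 120\right)^{2} = \left(\frac{6124}{47}\right)^{2} = \frac{37503376}{2209}$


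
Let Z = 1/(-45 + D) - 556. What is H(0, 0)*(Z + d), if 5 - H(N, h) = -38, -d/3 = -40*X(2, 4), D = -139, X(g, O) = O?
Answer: -601355/184 ≈ -3268.2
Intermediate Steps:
d = 480 (d = -(-120)*4 = -3*(-160) = 480)
H(N, h) = 43 (H(N, h) = 5 - 1*(-38) = 5 + 38 = 43)
Z = -102305/184 (Z = 1/(-45 - 139) - 556 = 1/(-184) - 556 = -1/184 - 556 = -102305/184 ≈ -556.01)
H(0, 0)*(Z + d) = 43*(-102305/184 + 480) = 43*(-13985/184) = -601355/184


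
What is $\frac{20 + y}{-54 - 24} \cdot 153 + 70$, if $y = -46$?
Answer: $121$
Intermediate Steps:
$\frac{20 + y}{-54 - 24} \cdot 153 + 70 = \frac{20 - 46}{-54 - 24} \cdot 153 + 70 = - \frac{26}{-78} \cdot 153 + 70 = \left(-26\right) \left(- \frac{1}{78}\right) 153 + 70 = \frac{1}{3} \cdot 153 + 70 = 51 + 70 = 121$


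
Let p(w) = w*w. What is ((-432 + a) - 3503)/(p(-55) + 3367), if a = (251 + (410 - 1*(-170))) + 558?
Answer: -1273/3196 ≈ -0.39831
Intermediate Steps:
p(w) = w²
a = 1389 (a = (251 + (410 + 170)) + 558 = (251 + 580) + 558 = 831 + 558 = 1389)
((-432 + a) - 3503)/(p(-55) + 3367) = ((-432 + 1389) - 3503)/((-55)² + 3367) = (957 - 3503)/(3025 + 3367) = -2546/6392 = -2546*1/6392 = -1273/3196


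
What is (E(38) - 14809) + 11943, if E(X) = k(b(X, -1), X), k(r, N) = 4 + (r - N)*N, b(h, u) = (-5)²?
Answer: -3356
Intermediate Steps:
b(h, u) = 25
k(r, N) = 4 + N*(r - N)
E(X) = 4 - X² + 25*X (E(X) = 4 - X² + X*25 = 4 - X² + 25*X)
(E(38) - 14809) + 11943 = ((4 - 1*38² + 25*38) - 14809) + 11943 = ((4 - 1*1444 + 950) - 14809) + 11943 = ((4 - 1444 + 950) - 14809) + 11943 = (-490 - 14809) + 11943 = -15299 + 11943 = -3356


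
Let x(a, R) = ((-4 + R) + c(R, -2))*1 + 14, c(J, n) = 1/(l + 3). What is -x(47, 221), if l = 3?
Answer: -1387/6 ≈ -231.17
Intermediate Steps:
c(J, n) = ⅙ (c(J, n) = 1/(3 + 3) = 1/6 = ⅙)
x(a, R) = 61/6 + R (x(a, R) = ((-4 + R) + ⅙)*1 + 14 = (-23/6 + R)*1 + 14 = (-23/6 + R) + 14 = 61/6 + R)
-x(47, 221) = -(61/6 + 221) = -1*1387/6 = -1387/6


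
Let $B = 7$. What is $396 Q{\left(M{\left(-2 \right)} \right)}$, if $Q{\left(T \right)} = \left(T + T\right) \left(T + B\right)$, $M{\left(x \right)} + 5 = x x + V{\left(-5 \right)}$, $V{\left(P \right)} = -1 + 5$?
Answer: $23760$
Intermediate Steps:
$V{\left(P \right)} = 4$
$M{\left(x \right)} = -1 + x^{2}$ ($M{\left(x \right)} = -5 + \left(x x + 4\right) = -5 + \left(x^{2} + 4\right) = -5 + \left(4 + x^{2}\right) = -1 + x^{2}$)
$Q{\left(T \right)} = 2 T \left(7 + T\right)$ ($Q{\left(T \right)} = \left(T + T\right) \left(T + 7\right) = 2 T \left(7 + T\right)$)
$396 Q{\left(M{\left(-2 \right)} \right)} = 396 \cdot 2 \left(-1 + \left(-2\right)^{2}\right) \left(7 - \left(1 - \left(-2\right)^{2}\right)\right) = 396 \cdot 2 \left(-1 + 4\right) \left(7 + \left(-1 + 4\right)\right) = 396 \cdot 2 \cdot 3 \left(7 + 3\right) = 396 \cdot 2 \cdot 3 \cdot 10 = 396 \cdot 60 = 23760$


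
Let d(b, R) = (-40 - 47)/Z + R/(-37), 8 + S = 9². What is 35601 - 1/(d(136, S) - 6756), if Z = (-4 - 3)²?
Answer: 436305351637/12255424 ≈ 35601.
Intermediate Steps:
S = 73 (S = -8 + 9² = -8 + 81 = 73)
Z = 49 (Z = (-7)² = 49)
d(b, R) = -87/49 - R/37 (d(b, R) = (-40 - 47)/49 + R/(-37) = -87*1/49 + R*(-1/37) = -87/49 - R/37)
35601 - 1/(d(136, S) - 6756) = 35601 - 1/((-87/49 - 1/37*73) - 6756) = 35601 - 1/((-87/49 - 73/37) - 6756) = 35601 - 1/(-6796/1813 - 6756) = 35601 - 1/(-12255424/1813) = 35601 - 1*(-1813/12255424) = 35601 + 1813/12255424 = 436305351637/12255424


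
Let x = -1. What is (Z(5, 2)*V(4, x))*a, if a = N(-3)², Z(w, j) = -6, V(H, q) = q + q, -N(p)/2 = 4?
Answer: 768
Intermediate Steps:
N(p) = -8 (N(p) = -2*4 = -8)
V(H, q) = 2*q
a = 64 (a = (-8)² = 64)
(Z(5, 2)*V(4, x))*a = -12*(-1)*64 = -6*(-2)*64 = 12*64 = 768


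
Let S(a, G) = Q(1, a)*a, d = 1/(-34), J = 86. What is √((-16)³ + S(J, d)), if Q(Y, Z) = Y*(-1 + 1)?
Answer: 64*I ≈ 64.0*I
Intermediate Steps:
Q(Y, Z) = 0 (Q(Y, Z) = Y*0 = 0)
d = -1/34 ≈ -0.029412
S(a, G) = 0 (S(a, G) = 0*a = 0)
√((-16)³ + S(J, d)) = √((-16)³ + 0) = √(-4096 + 0) = √(-4096) = 64*I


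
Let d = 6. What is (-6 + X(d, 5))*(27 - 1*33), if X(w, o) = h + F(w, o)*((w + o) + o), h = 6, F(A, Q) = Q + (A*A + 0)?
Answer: -3936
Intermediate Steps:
F(A, Q) = Q + A² (F(A, Q) = Q + (A² + 0) = Q + A²)
X(w, o) = 6 + (o + w²)*(w + 2*o) (X(w, o) = 6 + (o + w²)*((w + o) + o) = 6 + (o + w²)*((o + w) + o) = 6 + (o + w²)*(w + 2*o))
(-6 + X(d, 5))*(27 - 1*33) = (-6 + (6 + 6*(5 + 6²) + 2*5*(5 + 6²)))*(27 - 1*33) = (-6 + (6 + 6*(5 + 36) + 2*5*(5 + 36)))*(27 - 33) = (-6 + (6 + 6*41 + 2*5*41))*(-6) = (-6 + (6 + 246 + 410))*(-6) = (-6 + 662)*(-6) = 656*(-6) = -3936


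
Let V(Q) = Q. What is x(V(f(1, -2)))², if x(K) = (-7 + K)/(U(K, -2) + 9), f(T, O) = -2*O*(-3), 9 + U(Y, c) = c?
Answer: 361/4 ≈ 90.250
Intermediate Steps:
U(Y, c) = -9 + c
f(T, O) = 6*O
x(K) = 7/2 - K/2 (x(K) = (-7 + K)/((-9 - 2) + 9) = (-7 + K)/(-11 + 9) = (-7 + K)/(-2) = (-7 + K)*(-½) = 7/2 - K/2)
x(V(f(1, -2)))² = (7/2 - 3*(-2))² = (7/2 - ½*(-12))² = (7/2 + 6)² = (19/2)² = 361/4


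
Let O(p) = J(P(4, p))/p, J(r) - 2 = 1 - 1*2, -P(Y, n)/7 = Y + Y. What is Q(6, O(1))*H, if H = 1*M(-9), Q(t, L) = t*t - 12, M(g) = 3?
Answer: 72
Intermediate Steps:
P(Y, n) = -14*Y (P(Y, n) = -7*(Y + Y) = -14*Y)
J(r) = 1 (J(r) = 2 + (1 - 1*2) = 2 + (1 - 2) = 2 - 1 = 1)
O(p) = 1/p
Q(t, L) = -12 + t² (Q(t, L) = t² - 12 = -12 + t²)
H = 3 (H = 1*3 = 3)
Q(6, O(1))*H = (-12 + 6²)*3 = (-12 + 36)*3 = 24*3 = 72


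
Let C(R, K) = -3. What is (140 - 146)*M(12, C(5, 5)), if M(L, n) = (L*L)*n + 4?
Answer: 2568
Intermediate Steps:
M(L, n) = 4 + n*L**2 (M(L, n) = L**2*n + 4 = n*L**2 + 4 = 4 + n*L**2)
(140 - 146)*M(12, C(5, 5)) = (140 - 146)*(4 - 3*12**2) = -6*(4 - 3*144) = -6*(4 - 432) = -6*(-428) = 2568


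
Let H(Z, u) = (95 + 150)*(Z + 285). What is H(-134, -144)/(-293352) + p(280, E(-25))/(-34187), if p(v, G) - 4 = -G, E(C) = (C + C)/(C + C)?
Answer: -74448713/589930872 ≈ -0.12620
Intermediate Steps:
E(C) = 1 (E(C) = (2*C)/((2*C)) = (2*C)*(1/(2*C)) = 1)
H(Z, u) = 69825 + 245*Z (H(Z, u) = 245*(285 + Z) = 69825 + 245*Z)
p(v, G) = 4 - G
H(-134, -144)/(-293352) + p(280, E(-25))/(-34187) = (69825 + 245*(-134))/(-293352) + (4 - 1*1)/(-34187) = (69825 - 32830)*(-1/293352) + (4 - 1)*(-1/34187) = 36995*(-1/293352) + 3*(-1/34187) = -36995/293352 - 3/34187 = -74448713/589930872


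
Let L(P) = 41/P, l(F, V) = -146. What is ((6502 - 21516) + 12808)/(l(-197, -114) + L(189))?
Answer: 416934/27553 ≈ 15.132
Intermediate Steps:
((6502 - 21516) + 12808)/(l(-197, -114) + L(189)) = ((6502 - 21516) + 12808)/(-146 + 41/189) = (-15014 + 12808)/(-146 + 41*(1/189)) = -2206/(-146 + 41/189) = -2206/(-27553/189) = -2206*(-189/27553) = 416934/27553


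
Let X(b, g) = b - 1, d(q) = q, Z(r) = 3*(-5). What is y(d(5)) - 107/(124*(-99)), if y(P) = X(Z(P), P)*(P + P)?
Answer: -1964053/12276 ≈ -159.99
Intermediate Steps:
Z(r) = -15
X(b, g) = -1 + b
y(P) = -32*P (y(P) = (-1 - 15)*(P + P) = -32*P)
y(d(5)) - 107/(124*(-99)) = -32*5 - 107/(124*(-99)) = -160 - 107*(-1)/(124*99) = -160 - 107*(-1/12276) = -160 + 107/12276 = -1964053/12276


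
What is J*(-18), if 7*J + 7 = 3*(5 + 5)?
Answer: -414/7 ≈ -59.143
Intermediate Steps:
J = 23/7 (J = -1 + (3*(5 + 5))/7 = -1 + (3*10)/7 = -1 + (⅐)*30 = -1 + 30/7 = 23/7 ≈ 3.2857)
J*(-18) = (23/7)*(-18) = -414/7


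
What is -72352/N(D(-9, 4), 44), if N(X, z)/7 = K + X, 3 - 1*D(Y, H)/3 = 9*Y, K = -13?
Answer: -10336/239 ≈ -43.247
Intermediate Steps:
D(Y, H) = 9 - 27*Y
N(X, z) = -91 + 7*X (N(X, z) = 7*(-13 + X) = -91 + 7*X)
-72352/N(D(-9, 4), 44) = -72352/(-91 + 7*(9 - 27*(-9))) = -72352/(-91 + 7*(9 + 243)) = -72352/(-91 + 7*252) = -72352/(-91 + 1764) = -72352/1673 = -72352*1/1673 = -10336/239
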